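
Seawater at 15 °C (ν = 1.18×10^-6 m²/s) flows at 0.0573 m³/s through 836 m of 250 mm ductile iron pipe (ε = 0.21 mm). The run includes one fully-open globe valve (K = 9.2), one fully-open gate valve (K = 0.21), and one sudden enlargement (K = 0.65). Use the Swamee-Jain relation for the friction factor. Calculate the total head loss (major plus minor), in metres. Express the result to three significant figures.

V = 4Q/(πD²) = 1.167 m/s; V²/2g = 0.06945 m
Re = 2.47×10^5, ε/D = 8.40×10^-4 → f = 0.02027 (Swamee-Jain)
Major: h_f = f(L/D)·V²/2g = 0.02027·3344·0.06945 = 4.706 m
Minor: ΣK = 10.1; h_m = ΣK·V²/2g = 0.6987 m
Total H_L = 4.706 + 0.6987 = 5.405 m

H_L ≈ 5.41 m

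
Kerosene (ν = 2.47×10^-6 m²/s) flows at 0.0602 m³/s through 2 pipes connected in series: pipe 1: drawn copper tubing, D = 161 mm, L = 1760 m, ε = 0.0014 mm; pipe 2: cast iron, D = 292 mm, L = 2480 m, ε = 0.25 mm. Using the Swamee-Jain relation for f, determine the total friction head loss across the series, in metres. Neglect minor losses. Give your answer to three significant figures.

H ≈ 84.2 m

Pipe 1: V = 2.957 m/s, Re = 1.93×10^5, ε/D = 8.70×10^-6, f = 0.01572, h_1 = f(L/D)V²/2g = 76.60 m
Pipe 2: V = 0.8990 m/s, Re = 1.06×10^5, ε/D = 8.56×10^-4, f = 0.02170, h_2 = f(L/D)V²/2g = 7.590 m
Series → Q common, losses add: H = Σh = 84.19 m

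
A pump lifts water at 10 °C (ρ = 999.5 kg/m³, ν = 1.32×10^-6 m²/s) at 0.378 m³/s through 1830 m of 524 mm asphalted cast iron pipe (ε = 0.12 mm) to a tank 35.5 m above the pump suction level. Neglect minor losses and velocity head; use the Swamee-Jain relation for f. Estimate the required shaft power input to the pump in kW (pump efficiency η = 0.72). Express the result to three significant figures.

V = 4Q/(πD²) = 1.753 m/s; Re = 6.96×10^5; ε/D = 2.29×10^-4; f = 0.01540
h_f = f(L/D)V²/2g = 8.423 m
Total head H = z + h_f = 35.5 + 8.423 = 43.92 m
P_hyd = ρgQH = 999.5·9.81·0.378·43.92 = 162.8 kW
P_shaft = P_hyd/η = 162.8/0.72 = 226.1 kW

P_shaft ≈ 226 kW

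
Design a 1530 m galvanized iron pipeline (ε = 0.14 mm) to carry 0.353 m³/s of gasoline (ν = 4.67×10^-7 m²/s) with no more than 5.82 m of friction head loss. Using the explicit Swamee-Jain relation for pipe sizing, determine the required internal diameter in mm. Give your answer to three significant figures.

Swamee-Jain (Type III): D = 0.66·[ε^1.25·(LQ²/(gh_f))^4.75 + ν·Q^9.4·(L/(gh_f))^5.2]^0.04
LQ²/(gh_f) = 3.339; L/(gh_f) = 26.80
Term 1 = ε^1.25·(…)^4.75 = 0.00468; Term 2 = ν·Q^9.4·(…)^5.2 = 6.99×10^-4
D = 0.66·(0.00468 + 6.99×10^-4)^0.04 = 0.5355 m = 536 mm
Check: V = 1.57 m/s, Re = 1.80×10^6, f = 0.01506, h_f = 5.39 m ≈ 5.82 m ✓

D ≈ 536 mm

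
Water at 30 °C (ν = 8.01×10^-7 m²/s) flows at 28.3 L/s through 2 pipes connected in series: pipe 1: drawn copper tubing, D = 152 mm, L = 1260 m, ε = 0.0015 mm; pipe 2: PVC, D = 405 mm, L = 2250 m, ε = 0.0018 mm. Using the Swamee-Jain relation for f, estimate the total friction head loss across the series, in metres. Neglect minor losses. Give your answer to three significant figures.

H ≈ 15.2 m

Pipe 1: V = 1.560 m/s, Re = 2.96×10^5, ε/D = 9.87×10^-6, f = 0.01453, h_1 = f(L/D)V²/2g = 14.93 m
Pipe 2: V = 0.2197 m/s, Re = 1.11×10^5, ε/D = 4.44×10^-6, f = 0.01751, h_2 = f(L/D)V²/2g = 0.2392 m
Series → Q common, losses add: H = Σh = 15.17 m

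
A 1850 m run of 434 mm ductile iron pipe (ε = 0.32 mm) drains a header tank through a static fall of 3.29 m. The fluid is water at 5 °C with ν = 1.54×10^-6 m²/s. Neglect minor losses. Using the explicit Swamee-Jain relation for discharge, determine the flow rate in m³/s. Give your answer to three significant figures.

Q ≈ 0.130 m³/s

Swamee-Jain (Type II): Q = -0.965·√(gD⁵h_f/L)·ln[ε/(3.7D) + √(3.17ν²L/(gD³h_f))]
√(gD⁵h_f/L) = √(9.81·0.434⁵·3.29/1850) = 0.01639
ε/(3.7D) = 1.99×10^-4; √(3.17ν²L/(gD³h_f)) = 7.26×10^-5
Q = -0.965·0.01639·ln(2.719×10^-4) = 0.1299 m³/s
Check: V = 0.878 m/s, Re = 2.47×10^5, f = 0.01980, h_f = 3.31 m ≈ 3.29 m ✓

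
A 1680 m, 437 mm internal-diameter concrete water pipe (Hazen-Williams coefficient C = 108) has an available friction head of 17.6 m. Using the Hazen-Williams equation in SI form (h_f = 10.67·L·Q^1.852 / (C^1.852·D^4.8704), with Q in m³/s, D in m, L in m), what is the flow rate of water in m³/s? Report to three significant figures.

Rearranging: Q = [h_f·C^1.852·D^4.8704 / (10.67·L)]^(1/1.852)
Q = [17.6·108^1.852·0.437^4.8704 / (10.67·1680)]^0.540 = 0.2909 m³/s

Q ≈ 0.291 m³/s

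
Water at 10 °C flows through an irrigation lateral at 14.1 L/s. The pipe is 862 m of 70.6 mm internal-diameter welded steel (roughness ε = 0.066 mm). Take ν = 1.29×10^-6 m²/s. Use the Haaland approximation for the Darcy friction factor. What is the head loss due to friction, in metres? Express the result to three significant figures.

h_f ≈ 167 m

V = 4Q/(πD²) = 4·0.0141/(π·0.0706²) = 3.602 m/s
Re = VD/ν = 3.602·0.0706/1.29×10^-6 = 1.97×10^5 → turbulent
ε/D = 0.066/70.6 = 9.35×10^-4
Haaland: f = 0.02067
h_f = f(L/D)V²/(2g) = 0.02067·(862/0.0706)·3.602²/(2·9.81) = 166.8 m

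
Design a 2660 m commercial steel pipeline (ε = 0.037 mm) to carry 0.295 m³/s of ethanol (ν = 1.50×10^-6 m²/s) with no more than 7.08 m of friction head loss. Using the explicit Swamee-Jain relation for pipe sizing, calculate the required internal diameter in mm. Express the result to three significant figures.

Swamee-Jain (Type III): D = 0.66·[ε^1.25·(LQ²/(gh_f))^4.75 + ν·Q^9.4·(L/(gh_f))^5.2]^0.04
LQ²/(gh_f) = 3.333; L/(gh_f) = 38.30
Term 1 = ε^1.25·(…)^4.75 = 8.78×10^-4; Term 2 = ν·Q^9.4·(…)^5.2 = 0.00266
D = 0.66·(8.78×10^-4 + 0.00266)^0.04 = 0.5266 m = 527 mm
Check: V = 1.35 m/s, Re = 4.75×10^5, f = 0.01420, h_f = 6.70 m ≈ 7.08 m ✓

D ≈ 527 mm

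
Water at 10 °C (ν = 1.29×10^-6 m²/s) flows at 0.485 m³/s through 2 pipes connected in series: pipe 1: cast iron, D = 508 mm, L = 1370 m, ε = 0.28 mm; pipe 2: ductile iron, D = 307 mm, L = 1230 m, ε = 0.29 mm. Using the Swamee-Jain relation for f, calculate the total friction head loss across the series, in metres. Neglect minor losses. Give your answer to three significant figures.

H ≈ 186 m

Pipe 1: V = 2.393 m/s, Re = 9.42×10^5, ε/D = 5.51×10^-4, f = 0.01767, h_1 = f(L/D)V²/2g = 13.90 m
Pipe 2: V = 6.552 m/s, Re = 1.56×10^6, ε/D = 9.45×10^-4, f = 0.01964, h_2 = f(L/D)V²/2g = 172.2 m
Series → Q common, losses add: H = Σh = 186.1 m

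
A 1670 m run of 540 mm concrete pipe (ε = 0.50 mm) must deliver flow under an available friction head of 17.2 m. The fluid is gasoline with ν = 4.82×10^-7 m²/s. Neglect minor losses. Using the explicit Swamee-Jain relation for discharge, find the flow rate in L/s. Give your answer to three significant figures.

Swamee-Jain (Type II): Q = -0.965·√(gD⁵h_f/L)·ln[ε/(3.7D) + √(3.17ν²L/(gD³h_f))]
√(gD⁵h_f/L) = √(9.81·0.540⁵·17.2/1670) = 0.06811
ε/(3.7D) = 2.50×10^-4; √(3.17ν²L/(gD³h_f)) = 6.80×10^-6
Q = -0.965·0.06811·ln(2.571×10^-4) = 0.5433 m³/s
Check: V = 2.37 m/s, Re = 2.66×10^6, f = 0.01945, h_f = 17.3 m ≈ 17.2 m ✓

Q ≈ 543 L/s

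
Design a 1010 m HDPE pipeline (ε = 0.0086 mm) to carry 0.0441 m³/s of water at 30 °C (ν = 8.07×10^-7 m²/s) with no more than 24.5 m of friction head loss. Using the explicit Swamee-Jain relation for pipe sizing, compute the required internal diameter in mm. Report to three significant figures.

Swamee-Jain (Type III): D = 0.66·[ε^1.25·(LQ²/(gh_f))^4.75 + ν·Q^9.4·(L/(gh_f))^5.2]^0.04
LQ²/(gh_f) = 0.008173; L/(gh_f) = 4.202
Term 1 = ε^1.25·(…)^4.75 = 5.65×10^-17; Term 2 = ν·Q^9.4·(…)^5.2 = 2.55×10^-16
D = 0.66·(5.65×10^-17 + 2.55×10^-16)^0.04 = 0.1582 m = 158 mm
Check: V = 2.24 m/s, Re = 4.40×10^5, f = 0.01415, h_f = 23.2 m ≈ 24.5 m ✓

D ≈ 158 mm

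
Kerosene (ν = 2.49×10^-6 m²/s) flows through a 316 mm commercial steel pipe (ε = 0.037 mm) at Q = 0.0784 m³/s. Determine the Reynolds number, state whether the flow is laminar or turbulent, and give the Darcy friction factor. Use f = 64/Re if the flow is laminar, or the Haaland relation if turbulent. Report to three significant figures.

V = 4Q/(πD²) = 0.9997 m/s
Re = VD/ν = 0.9997·0.316/2.49×10^-6 = 1.27×10^5
Re > 4000 → turbulent; ε/D = 1.17×10^-4
Haaland: f = 0.01758

Re ≈ 1.27×10^5; turbulent; f ≈ 0.0176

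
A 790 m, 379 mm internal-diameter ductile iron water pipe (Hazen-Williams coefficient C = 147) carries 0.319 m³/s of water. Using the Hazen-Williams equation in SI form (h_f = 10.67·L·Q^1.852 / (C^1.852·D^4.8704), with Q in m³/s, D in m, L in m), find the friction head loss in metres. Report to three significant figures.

h_f = 10.67·790·0.319^1.852 / (147^1.852·0.379^4.8704) = 11.10 m

h_f ≈ 11.1 m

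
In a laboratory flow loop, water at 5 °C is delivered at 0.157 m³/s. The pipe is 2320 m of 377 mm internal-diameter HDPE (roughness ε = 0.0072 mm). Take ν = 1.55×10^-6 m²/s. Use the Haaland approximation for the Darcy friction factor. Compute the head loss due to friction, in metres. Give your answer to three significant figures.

V = 4Q/(πD²) = 4·0.157/(π·0.377²) = 1.406 m/s
Re = VD/ν = 1.406·0.377/1.55×10^-6 = 3.42×10^5 → turbulent
ε/D = 0.0072/377 = 1.91×10^-5
Haaland: f = 0.01417
h_f = f(L/D)V²/(2g) = 0.01417·(2320/0.377)·1.406²/(2·9.81) = 8.792 m

h_f ≈ 8.79 m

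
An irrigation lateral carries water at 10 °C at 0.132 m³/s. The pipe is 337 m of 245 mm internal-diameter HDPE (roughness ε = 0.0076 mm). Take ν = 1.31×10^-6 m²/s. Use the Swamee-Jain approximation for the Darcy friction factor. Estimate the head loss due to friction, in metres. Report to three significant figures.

V = 4Q/(πD²) = 4·0.132/(π·0.245²) = 2.800 m/s
Re = VD/ν = 2.800·0.245/1.31×10^-6 = 5.24×10^5 → turbulent
ε/D = 0.0076/245 = 3.10×10^-5
Swamee-Jain: f = 0.01348
h_f = f(L/D)V²/(2g) = 0.01348·(337/0.245)·2.800²/(2·9.81) = 7.406 m

h_f ≈ 7.41 m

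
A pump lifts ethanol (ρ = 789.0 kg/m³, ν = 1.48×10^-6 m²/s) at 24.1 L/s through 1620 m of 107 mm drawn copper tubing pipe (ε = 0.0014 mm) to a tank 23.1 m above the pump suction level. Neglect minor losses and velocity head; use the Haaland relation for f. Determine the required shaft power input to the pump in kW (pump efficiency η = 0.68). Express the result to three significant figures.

V = 4Q/(πD²) = 2.680 m/s; Re = 1.94×10^5; ε/D = 1.31×10^-5; f = 0.01567
h_f = f(L/D)V²/2g = 86.87 m
Total head H = z + h_f = 23.1 + 86.87 = 110.0 m
P_hyd = ρgQH = 789.0·9.81·0.0241·110.0 = 20.51 kW
P_shaft = P_hyd/η = 20.51/0.68 = 30.17 kW

P_shaft ≈ 30.2 kW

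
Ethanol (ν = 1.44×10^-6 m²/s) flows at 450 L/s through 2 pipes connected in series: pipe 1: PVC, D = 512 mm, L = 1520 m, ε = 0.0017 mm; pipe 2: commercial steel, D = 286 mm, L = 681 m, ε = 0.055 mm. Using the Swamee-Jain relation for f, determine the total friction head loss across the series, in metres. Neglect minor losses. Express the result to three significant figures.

H ≈ 94.8 m

Pipe 1: V = 2.186 m/s, Re = 7.77×10^5, ε/D = 3.32×10^-6, f = 0.01219, h_1 = f(L/D)V²/2g = 8.809 m
Pipe 2: V = 7.005 m/s, Re = 1.39×10^6, ε/D = 1.92×10^-4, f = 0.01444, h_2 = f(L/D)V²/2g = 85.96 m
Series → Q common, losses add: H = Σh = 94.77 m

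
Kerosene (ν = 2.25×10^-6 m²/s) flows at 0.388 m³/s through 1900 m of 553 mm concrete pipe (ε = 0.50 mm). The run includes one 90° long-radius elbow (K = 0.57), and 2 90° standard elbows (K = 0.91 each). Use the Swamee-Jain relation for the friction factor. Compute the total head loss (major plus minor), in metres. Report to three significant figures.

V = 4Q/(πD²) = 1.615 m/s; V²/2g = 0.1330 m
Re = 3.97×10^5, ε/D = 9.04×10^-4 → f = 0.02009 (Swamee-Jain)
Major: h_f = f(L/D)·V²/2g = 0.02009·3436·0.1330 = 9.182 m
Minor: ΣK = 2.39; h_m = ΣK·V²/2g = 0.3179 m
Total H_L = 9.182 + 0.3179 = 9.500 m

H_L ≈ 9.50 m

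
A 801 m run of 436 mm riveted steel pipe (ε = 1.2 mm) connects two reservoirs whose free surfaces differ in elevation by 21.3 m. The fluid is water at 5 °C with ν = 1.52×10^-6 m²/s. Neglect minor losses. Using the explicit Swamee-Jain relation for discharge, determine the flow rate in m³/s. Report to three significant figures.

Q ≈ 0.444 m³/s

Swamee-Jain (Type II): Q = -0.965·√(gD⁵h_f/L)·ln[ε/(3.7D) + √(3.17ν²L/(gD³h_f))]
√(gD⁵h_f/L) = √(9.81·0.436⁵·21.3/801) = 0.06411
ε/(3.7D) = 7.44×10^-4; √(3.17ν²L/(gD³h_f)) = 1.84×10^-5
Q = -0.965·0.06411·ln(7.623×10^-4) = 0.4441 m³/s
Check: V = 2.97 m/s, Re = 8.53×10^5, f = 0.02579, h_f = 21.4 m ≈ 21.3 m ✓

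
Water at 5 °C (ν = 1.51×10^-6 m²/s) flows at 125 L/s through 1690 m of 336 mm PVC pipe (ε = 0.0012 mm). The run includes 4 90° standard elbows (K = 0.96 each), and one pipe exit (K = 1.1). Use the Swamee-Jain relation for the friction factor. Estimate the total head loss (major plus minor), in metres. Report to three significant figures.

V = 4Q/(πD²) = 1.410 m/s; V²/2g = 0.1013 m
Re = 3.14×10^5, ε/D = 3.57×10^-6 → f = 0.01430 (Swamee-Jain)
Major: h_f = f(L/D)·V²/2g = 0.01430·5030·0.1013 = 7.285 m
Minor: ΣK = 4.94; h_m = ΣK·V²/2g = 0.5004 m
Total H_L = 7.285 + 0.5004 = 7.785 m

H_L ≈ 7.78 m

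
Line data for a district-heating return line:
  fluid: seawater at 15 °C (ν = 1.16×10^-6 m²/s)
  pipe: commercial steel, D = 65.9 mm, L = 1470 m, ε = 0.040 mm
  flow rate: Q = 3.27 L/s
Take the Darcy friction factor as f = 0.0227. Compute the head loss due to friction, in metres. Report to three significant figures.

V = 4Q/(πD²) = 4·0.00327/(π·0.0659²) = 0.9587 m/s
h_f = f(L/D)V²/(2g) = 0.02270·(1470/0.0659)·0.9587²/(2·9.81) = 23.72 m

h_f ≈ 23.7 m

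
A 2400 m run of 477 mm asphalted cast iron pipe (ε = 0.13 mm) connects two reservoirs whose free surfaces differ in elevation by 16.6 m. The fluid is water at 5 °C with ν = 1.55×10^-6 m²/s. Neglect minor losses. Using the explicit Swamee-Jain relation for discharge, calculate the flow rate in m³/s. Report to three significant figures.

Q ≈ 0.362 m³/s

Swamee-Jain (Type II): Q = -0.965·√(gD⁵h_f/L)·ln[ε/(3.7D) + √(3.17ν²L/(gD³h_f))]
√(gD⁵h_f/L) = √(9.81·0.477⁵·16.6/2400) = 0.04093
ε/(3.7D) = 7.37×10^-5; √(3.17ν²L/(gD³h_f)) = 3.22×10^-5
Q = -0.965·0.04093·ln(1.058×10^-4) = 0.3616 m³/s
Check: V = 2.02 m/s, Re = 6.23×10^5, f = 0.01591, h_f = 16.7 m ≈ 16.6 m ✓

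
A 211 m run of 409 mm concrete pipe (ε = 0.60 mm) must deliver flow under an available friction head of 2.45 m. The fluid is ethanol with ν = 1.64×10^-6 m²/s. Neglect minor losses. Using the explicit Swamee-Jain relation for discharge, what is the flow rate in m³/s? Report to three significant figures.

Q ≈ 0.270 m³/s

Swamee-Jain (Type II): Q = -0.965·√(gD⁵h_f/L)·ln[ε/(3.7D) + √(3.17ν²L/(gD³h_f))]
√(gD⁵h_f/L) = √(9.81·0.409⁵·2.45/211) = 0.03611
ε/(3.7D) = 3.96×10^-4; √(3.17ν²L/(gD³h_f)) = 3.31×10^-5
Q = -0.965·0.03611·ln(4.296×10^-4) = 0.2701 m³/s
Check: V = 2.06 m/s, Re = 5.13×10^5, f = 0.02217, h_f = 2.46 m ≈ 2.45 m ✓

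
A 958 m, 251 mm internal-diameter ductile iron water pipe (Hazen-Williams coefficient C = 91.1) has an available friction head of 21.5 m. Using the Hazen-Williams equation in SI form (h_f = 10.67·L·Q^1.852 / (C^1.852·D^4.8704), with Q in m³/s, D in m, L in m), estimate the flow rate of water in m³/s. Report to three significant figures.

Q ≈ 0.0862 m³/s

Rearranging: Q = [h_f·C^1.852·D^4.8704 / (10.67·L)]^(1/1.852)
Q = [21.5·91.1^1.852·0.251^4.8704 / (10.67·958)]^0.540 = 0.08615 m³/s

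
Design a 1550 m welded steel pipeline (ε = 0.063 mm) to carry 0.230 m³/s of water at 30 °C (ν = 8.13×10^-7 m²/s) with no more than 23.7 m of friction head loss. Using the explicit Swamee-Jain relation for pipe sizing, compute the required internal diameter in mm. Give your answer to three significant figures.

D ≈ 338 mm

Swamee-Jain (Type III): D = 0.66·[ε^1.25·(LQ²/(gh_f))^4.75 + ν·Q^9.4·(L/(gh_f))^5.2]^0.04
LQ²/(gh_f) = 0.3527; L/(gh_f) = 6.667
Term 1 = ε^1.25·(…)^4.75 = 3.97×10^-8; Term 2 = ν·Q^9.4·(…)^5.2 = 1.57×10^-8
D = 0.66·(3.97×10^-8 + 1.57×10^-8)^0.04 = 0.3383 m = 338 mm
Check: V = 2.56 m/s, Re = 1.06×10^6, f = 0.01456, h_f = 22.3 m ≈ 23.7 m ✓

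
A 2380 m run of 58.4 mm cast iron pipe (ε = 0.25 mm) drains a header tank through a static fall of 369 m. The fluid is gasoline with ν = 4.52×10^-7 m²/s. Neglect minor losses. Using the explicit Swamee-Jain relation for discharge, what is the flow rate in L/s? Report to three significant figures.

Swamee-Jain (Type II): Q = -0.965·√(gD⁵h_f/L)·ln[ε/(3.7D) + √(3.17ν²L/(gD³h_f))]
√(gD⁵h_f/L) = √(9.81·0.0584⁵·369/2380) = 0.001016
ε/(3.7D) = 0.00116; √(3.17ν²L/(gD³h_f)) = 4.62×10^-5
Q = -0.965·0.001016·ln(0.001203) = 0.006594 m³/s
Check: V = 2.46 m/s, Re = 3.18×10^5, f = 0.02946, h_f = 371 m ≈ 369 m ✓

Q ≈ 6.59 L/s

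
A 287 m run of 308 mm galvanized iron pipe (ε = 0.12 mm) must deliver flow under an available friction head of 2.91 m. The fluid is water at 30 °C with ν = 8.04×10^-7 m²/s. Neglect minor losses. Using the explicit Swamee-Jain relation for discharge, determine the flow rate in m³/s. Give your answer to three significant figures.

Q ≈ 0.143 m³/s

Swamee-Jain (Type II): Q = -0.965·√(gD⁵h_f/L)·ln[ε/(3.7D) + √(3.17ν²L/(gD³h_f))]
√(gD⁵h_f/L) = √(9.81·0.308⁵·2.91/287) = 0.01660
ε/(3.7D) = 1.05×10^-4; √(3.17ν²L/(gD³h_f)) = 2.66×10^-5
Q = -0.965·0.01660·ln(1.319×10^-4) = 0.1431 m³/s
Check: V = 1.92 m/s, Re = 7.36×10^5, f = 0.01671, h_f = 2.93 m ≈ 2.91 m ✓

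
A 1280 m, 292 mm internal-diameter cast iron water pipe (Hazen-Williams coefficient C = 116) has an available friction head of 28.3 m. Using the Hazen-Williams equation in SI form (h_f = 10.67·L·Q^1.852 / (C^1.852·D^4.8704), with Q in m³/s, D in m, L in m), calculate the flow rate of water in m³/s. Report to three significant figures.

Rearranging: Q = [h_f·C^1.852·D^4.8704 / (10.67·L)]^(1/1.852)
Q = [28.3·116^1.852·0.292^4.8704 / (10.67·1280)]^0.540 = 0.1620 m³/s

Q ≈ 0.162 m³/s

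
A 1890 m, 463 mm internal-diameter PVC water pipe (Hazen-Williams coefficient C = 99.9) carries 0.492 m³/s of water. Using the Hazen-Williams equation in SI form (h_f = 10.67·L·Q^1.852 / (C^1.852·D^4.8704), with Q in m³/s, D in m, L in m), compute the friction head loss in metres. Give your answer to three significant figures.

h_f = 10.67·1890·0.492^1.852 / (99.9^1.852·0.463^4.8704) = 45.68 m

h_f ≈ 45.7 m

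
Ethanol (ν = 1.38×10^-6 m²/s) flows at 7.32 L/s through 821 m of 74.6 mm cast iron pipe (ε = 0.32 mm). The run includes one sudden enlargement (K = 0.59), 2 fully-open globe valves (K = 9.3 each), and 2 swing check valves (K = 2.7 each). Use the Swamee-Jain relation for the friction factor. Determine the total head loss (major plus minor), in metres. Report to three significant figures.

H_L ≈ 51.4 m

V = 4Q/(πD²) = 1.675 m/s; V²/2g = 0.1430 m
Re = 9.05×10^4, ε/D = 0.00429 → f = 0.03041 (Swamee-Jain)
Major: h_f = f(L/D)·V²/2g = 0.03041·11005·0.1430 = 47.84 m
Minor: ΣK = 24.6; h_m = ΣK·V²/2g = 3.515 m
Total H_L = 47.84 + 3.515 = 51.36 m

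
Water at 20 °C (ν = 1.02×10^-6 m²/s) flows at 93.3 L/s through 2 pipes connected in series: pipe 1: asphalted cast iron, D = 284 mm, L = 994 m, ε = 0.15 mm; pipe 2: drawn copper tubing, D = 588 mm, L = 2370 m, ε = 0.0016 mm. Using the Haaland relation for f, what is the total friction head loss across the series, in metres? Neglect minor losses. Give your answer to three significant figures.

Pipe 1: V = 1.473 m/s, Re = 4.10×10^5, ε/D = 5.28×10^-4, f = 0.01792, h_1 = f(L/D)V²/2g = 6.933 m
Pipe 2: V = 0.3436 m/s, Re = 1.98×10^5, ε/D = 2.72×10^-6, f = 0.01554, h_2 = f(L/D)V²/2g = 0.3770 m
Series → Q common, losses add: H = Σh = 7.310 m

H ≈ 7.31 m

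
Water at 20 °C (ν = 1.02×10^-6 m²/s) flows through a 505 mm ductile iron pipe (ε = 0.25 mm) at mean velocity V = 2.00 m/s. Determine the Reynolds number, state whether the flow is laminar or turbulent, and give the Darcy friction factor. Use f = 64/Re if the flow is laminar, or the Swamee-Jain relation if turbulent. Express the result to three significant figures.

Re = VD/ν = 2.000·0.505/1.02×10^-6 = 9.90×10^5
Re > 4000 → turbulent; ε/D = 4.95×10^-4
Swamee-Jain: f = 0.01727

Re ≈ 9.90×10^5; turbulent; f ≈ 0.0173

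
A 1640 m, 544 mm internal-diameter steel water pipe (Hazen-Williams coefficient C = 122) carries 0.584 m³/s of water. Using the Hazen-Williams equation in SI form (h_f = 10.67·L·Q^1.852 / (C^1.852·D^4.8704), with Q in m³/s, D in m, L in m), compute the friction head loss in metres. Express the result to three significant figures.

h_f = 10.67·1640·0.584^1.852 / (122^1.852·0.544^4.8704) = 17.15 m

h_f ≈ 17.1 m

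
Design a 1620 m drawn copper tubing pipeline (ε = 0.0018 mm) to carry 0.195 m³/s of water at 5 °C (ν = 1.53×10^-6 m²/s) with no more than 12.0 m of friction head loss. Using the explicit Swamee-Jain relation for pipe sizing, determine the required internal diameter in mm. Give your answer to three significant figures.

Swamee-Jain (Type III): D = 0.66·[ε^1.25·(LQ²/(gh_f))^4.75 + ν·Q^9.4·(L/(gh_f))^5.2]^0.04
LQ²/(gh_f) = 0.5233; L/(gh_f) = 13.76
Term 1 = ε^1.25·(…)^4.75 = 3.04×10^-9; Term 2 = ν·Q^9.4·(…)^5.2 = 2.70×10^-7
D = 0.66·(3.04×10^-9 + 2.70×10^-7)^0.04 = 0.3606 m = 361 mm
Check: V = 1.91 m/s, Re = 4.50×10^5, f = 0.01342, h_f = 11.2 m ≈ 12.0 m ✓

D ≈ 361 mm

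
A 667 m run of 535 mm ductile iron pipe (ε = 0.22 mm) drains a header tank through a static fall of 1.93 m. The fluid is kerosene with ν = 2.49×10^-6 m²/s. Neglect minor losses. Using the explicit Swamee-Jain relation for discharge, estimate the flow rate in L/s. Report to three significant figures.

Swamee-Jain (Type II): Q = -0.965·√(gD⁵h_f/L)·ln[ε/(3.7D) + √(3.17ν²L/(gD³h_f))]
√(gD⁵h_f/L) = √(9.81·0.535⁵·1.93/667) = 0.03527
ε/(3.7D) = 1.11×10^-4; √(3.17ν²L/(gD³h_f)) = 6.72×10^-5
Q = -0.965·0.03527·ln(1.784×10^-4) = 0.2938 m³/s
Check: V = 1.31 m/s, Re = 2.81×10^5, f = 0.01789, h_f = 1.94 m ≈ 1.93 m ✓

Q ≈ 294 L/s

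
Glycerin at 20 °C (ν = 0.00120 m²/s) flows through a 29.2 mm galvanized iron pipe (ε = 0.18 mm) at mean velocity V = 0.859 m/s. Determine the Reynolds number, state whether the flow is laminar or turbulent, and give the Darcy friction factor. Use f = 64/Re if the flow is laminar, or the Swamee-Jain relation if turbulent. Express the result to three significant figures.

Re = VD/ν = 0.8590·0.0292/0.00120 = 20.9
Re < 2300 → laminar → f = 64/Re = 3.062

Re ≈ 20.9; laminar; f = 64/Re ≈ 3.06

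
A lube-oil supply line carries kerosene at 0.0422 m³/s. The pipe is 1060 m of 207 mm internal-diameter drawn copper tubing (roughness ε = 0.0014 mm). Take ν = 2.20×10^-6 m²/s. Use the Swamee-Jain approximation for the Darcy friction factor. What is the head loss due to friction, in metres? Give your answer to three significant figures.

V = 4Q/(πD²) = 4·0.0422/(π·0.207²) = 1.254 m/s
Re = VD/ν = 1.254·0.207/2.20×10^-6 = 1.18×10^5 → turbulent
ε/D = 0.0014/207 = 6.76×10^-6
Swamee-Jain: f = 0.01731
h_f = f(L/D)V²/(2g) = 0.01731·(1060/0.207)·1.254²/(2·9.81) = 7.103 m

h_f ≈ 7.10 m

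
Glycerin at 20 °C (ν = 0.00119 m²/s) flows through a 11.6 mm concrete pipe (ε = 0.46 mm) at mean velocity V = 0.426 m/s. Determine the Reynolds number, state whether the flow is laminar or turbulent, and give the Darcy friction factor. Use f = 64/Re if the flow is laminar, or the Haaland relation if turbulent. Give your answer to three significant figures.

Re = VD/ν = 0.4260·0.0116/0.00119 = 4.15
Re < 2300 → laminar → f = 64/Re = 15.41

Re ≈ 4.15; laminar; f = 64/Re ≈ 15.4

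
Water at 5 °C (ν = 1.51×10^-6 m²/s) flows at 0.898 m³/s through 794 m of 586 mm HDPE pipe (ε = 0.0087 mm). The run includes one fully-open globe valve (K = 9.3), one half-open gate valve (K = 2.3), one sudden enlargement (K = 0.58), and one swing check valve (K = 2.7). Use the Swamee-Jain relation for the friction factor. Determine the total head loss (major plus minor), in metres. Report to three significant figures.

V = 4Q/(πD²) = 3.330 m/s; V²/2g = 0.5650 m
Re = 1.29×10^6, ε/D = 1.48×10^-5 → f = 0.01154 (Swamee-Jain)
Major: h_f = f(L/D)·V²/2g = 0.01154·1355·0.5650 = 8.835 m
Minor: ΣK = 14.9; h_m = ΣK·V²/2g = 8.408 m
Total H_L = 8.835 + 8.408 = 17.24 m

H_L ≈ 17.2 m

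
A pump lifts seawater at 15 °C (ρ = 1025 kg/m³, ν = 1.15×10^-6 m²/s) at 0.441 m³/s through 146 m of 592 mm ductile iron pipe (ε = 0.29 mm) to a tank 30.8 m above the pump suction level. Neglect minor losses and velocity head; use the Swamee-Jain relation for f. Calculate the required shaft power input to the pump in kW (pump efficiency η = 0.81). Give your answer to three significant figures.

P_shaft ≈ 172 kW

V = 4Q/(πD²) = 1.602 m/s; Re = 8.25×10^5; ε/D = 4.90×10^-4; f = 0.01734
h_f = f(L/D)V²/2g = 0.5595 m
Total head H = z + h_f = 30.8 + 0.5595 = 31.36 m
P_hyd = ρgQH = 1025·9.81·0.441·31.36 = 139.1 kW
P_shaft = P_hyd/η = 139.1/0.81 = 171.7 kW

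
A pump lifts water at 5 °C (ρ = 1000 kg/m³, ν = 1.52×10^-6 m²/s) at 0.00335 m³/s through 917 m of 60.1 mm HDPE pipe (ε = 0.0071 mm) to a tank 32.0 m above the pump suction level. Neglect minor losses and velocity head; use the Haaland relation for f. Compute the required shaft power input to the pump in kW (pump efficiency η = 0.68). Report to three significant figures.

P_shaft ≈ 2.67 kW

V = 4Q/(πD²) = 1.181 m/s; Re = 4.67×10^4; ε/D = 1.18×10^-4; f = 0.02136
h_f = f(L/D)V²/2g = 23.16 m
Total head H = z + h_f = 32.0 + 23.16 = 55.16 m
P_hyd = ρgQH = 1000·9.81·0.00335·55.16 = 1.813 kW
P_shaft = P_hyd/η = 1.813/0.68 = 2.666 kW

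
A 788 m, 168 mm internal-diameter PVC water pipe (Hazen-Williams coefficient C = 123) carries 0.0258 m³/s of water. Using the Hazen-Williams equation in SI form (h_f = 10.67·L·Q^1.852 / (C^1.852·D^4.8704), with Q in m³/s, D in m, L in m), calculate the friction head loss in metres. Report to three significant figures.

h_f ≈ 7.68 m

h_f = 10.67·788·0.0258^1.852 / (123^1.852·0.168^4.8704) = 7.684 m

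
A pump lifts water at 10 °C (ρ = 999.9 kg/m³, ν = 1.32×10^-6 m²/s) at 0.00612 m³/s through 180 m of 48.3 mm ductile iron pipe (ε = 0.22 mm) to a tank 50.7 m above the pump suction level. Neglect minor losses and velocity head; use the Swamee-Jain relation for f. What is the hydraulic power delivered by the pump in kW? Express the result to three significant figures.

P_hyd ≈ 6.93 kW

V = 4Q/(πD²) = 3.340 m/s; Re = 1.22×10^5; ε/D = 0.00455; f = 0.03058
h_f = f(L/D)V²/2g = 64.80 m
Total head H = z + h_f = 50.7 + 64.80 = 115.5 m
P_hyd = ρgQH = 999.9·9.81·0.00612·115.5 = 6.934 kW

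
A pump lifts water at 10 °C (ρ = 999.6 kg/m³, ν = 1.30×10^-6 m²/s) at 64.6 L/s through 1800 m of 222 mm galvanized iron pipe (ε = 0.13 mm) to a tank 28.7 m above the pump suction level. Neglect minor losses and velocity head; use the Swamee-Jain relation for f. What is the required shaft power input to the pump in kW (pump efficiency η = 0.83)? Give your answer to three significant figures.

V = 4Q/(πD²) = 1.669 m/s; Re = 2.85×10^5; ε/D = 5.86×10^-4; f = 0.01887
h_f = f(L/D)V²/2g = 21.72 m
Total head H = z + h_f = 28.7 + 21.72 = 50.42 m
P_hyd = ρgQH = 999.6·9.81·0.0646·50.42 = 31.94 kW
P_shaft = P_hyd/η = 31.94/0.83 = 38.48 kW

P_shaft ≈ 38.5 kW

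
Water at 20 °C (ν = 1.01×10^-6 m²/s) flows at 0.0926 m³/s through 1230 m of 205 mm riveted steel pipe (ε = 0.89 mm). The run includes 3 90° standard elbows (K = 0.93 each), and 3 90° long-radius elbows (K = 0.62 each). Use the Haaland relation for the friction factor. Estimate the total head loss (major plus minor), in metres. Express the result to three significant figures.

H_L ≈ 72.5 m

V = 4Q/(πD²) = 2.806 m/s; V²/2g = 0.4012 m
Re = 5.69×10^5, ε/D = 0.00434 → f = 0.02934 (Haaland)
Major: h_f = f(L/D)·V²/2g = 0.02934·6000·0.4012 = 70.61 m
Minor: ΣK = 4.65; h_m = ΣK·V²/2g = 1.865 m
Total H_L = 70.61 + 1.865 = 72.48 m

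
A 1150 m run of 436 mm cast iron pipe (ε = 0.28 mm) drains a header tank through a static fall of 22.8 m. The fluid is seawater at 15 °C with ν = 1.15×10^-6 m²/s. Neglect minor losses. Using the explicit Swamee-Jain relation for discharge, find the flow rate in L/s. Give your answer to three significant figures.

Q ≈ 458 L/s

Swamee-Jain (Type II): Q = -0.965·√(gD⁵h_f/L)·ln[ε/(3.7D) + √(3.17ν²L/(gD³h_f))]
√(gD⁵h_f/L) = √(9.81·0.436⁵·22.8/1150) = 0.05536
ε/(3.7D) = 1.74×10^-4; √(3.17ν²L/(gD³h_f)) = 1.61×10^-5
Q = -0.965·0.05536·ln(1.897×10^-4) = 0.4578 m³/s
Check: V = 3.07 m/s, Re = 1.16×10^6, f = 0.01813, h_f = 22.9 m ≈ 22.8 m ✓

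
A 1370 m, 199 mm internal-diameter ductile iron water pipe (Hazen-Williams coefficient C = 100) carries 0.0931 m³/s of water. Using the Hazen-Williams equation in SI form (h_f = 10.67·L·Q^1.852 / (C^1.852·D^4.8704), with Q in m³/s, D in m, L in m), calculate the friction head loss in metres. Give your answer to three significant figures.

h_f = 10.67·1370·0.0931^1.852 / (100^1.852·0.199^4.8704) = 92.52 m

h_f ≈ 92.5 m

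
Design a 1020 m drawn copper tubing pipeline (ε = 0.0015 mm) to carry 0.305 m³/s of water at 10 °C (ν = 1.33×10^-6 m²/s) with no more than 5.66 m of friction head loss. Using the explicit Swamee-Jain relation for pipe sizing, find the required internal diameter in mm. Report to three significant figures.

D ≈ 450 mm

Swamee-Jain (Type III): D = 0.66·[ε^1.25·(LQ²/(gh_f))^4.75 + ν·Q^9.4·(L/(gh_f))^5.2]^0.04
LQ²/(gh_f) = 1.709; L/(gh_f) = 18.37
Term 1 = ε^1.25·(…)^4.75 = 6.69×10^-7; Term 2 = ν·Q^9.4·(…)^5.2 = 7.07×10^-5
D = 0.66·(6.69×10^-7 + 7.07×10^-5)^0.04 = 0.4505 m = 450 mm
Check: V = 1.91 m/s, Re = 6.48×10^5, f = 0.01257, h_f = 5.31 m ≈ 5.66 m ✓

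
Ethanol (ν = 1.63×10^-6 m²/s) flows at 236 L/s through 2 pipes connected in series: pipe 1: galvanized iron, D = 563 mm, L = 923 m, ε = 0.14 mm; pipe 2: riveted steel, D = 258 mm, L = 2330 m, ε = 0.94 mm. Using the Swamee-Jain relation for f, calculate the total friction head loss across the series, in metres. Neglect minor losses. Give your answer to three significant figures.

H ≈ 263 m

Pipe 1: V = 0.9480 m/s, Re = 3.27×10^5, ε/D = 2.49×10^-4, f = 0.01654, h_1 = f(L/D)V²/2g = 1.242 m
Pipe 2: V = 4.514 m/s, Re = 7.15×10^5, ε/D = 0.00364, f = 0.02790, h_2 = f(L/D)V²/2g = 261.7 m
Series → Q common, losses add: H = Σh = 263.0 m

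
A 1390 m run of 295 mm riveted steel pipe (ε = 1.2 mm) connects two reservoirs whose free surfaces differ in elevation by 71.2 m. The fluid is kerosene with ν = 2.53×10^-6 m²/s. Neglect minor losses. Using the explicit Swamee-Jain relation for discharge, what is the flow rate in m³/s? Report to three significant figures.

Swamee-Jain (Type II): Q = -0.965·√(gD⁵h_f/L)·ln[ε/(3.7D) + √(3.17ν²L/(gD³h_f))]
√(gD⁵h_f/L) = √(9.81·0.295⁵·71.2/1390) = 0.03351
ε/(3.7D) = 0.00110; √(3.17ν²L/(gD³h_f)) = 3.97×10^-5
Q = -0.965·0.03351·ln(0.001139) = 0.2191 m³/s
Check: V = 3.21 m/s, Re = 3.74×10^5, f = 0.02897, h_f = 71.5 m ≈ 71.2 m ✓

Q ≈ 0.219 m³/s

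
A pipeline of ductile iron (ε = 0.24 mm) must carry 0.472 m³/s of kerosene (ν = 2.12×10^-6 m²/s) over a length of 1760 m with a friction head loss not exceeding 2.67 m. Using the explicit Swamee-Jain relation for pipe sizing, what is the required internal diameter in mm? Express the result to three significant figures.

D ≈ 740 mm

Swamee-Jain (Type III): D = 0.66·[ε^1.25·(LQ²/(gh_f))^4.75 + ν·Q^9.4·(L/(gh_f))^5.2]^0.04
LQ²/(gh_f) = 14.97; L/(gh_f) = 67.19
Term 1 = ε^1.25·(…)^4.75 = 11.4; Term 2 = ν·Q^9.4·(…)^5.2 = 5.80
D = 0.66·(11.4 + 5.80)^0.04 = 0.7396 m = 740 mm
Check: V = 1.10 m/s, Re = 3.83×10^5, f = 0.01688, h_f = 2.47 m ≈ 2.67 m ✓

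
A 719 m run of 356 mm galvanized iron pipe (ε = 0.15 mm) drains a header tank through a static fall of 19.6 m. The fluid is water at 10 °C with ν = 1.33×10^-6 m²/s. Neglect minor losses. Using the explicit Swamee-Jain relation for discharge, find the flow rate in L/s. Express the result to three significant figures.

Q ≈ 336 L/s

Swamee-Jain (Type II): Q = -0.965·√(gD⁵h_f/L)·ln[ε/(3.7D) + √(3.17ν²L/(gD³h_f))]
√(gD⁵h_f/L) = √(9.81·0.356⁵·19.6/719) = 0.03910
ε/(3.7D) = 1.14×10^-4; √(3.17ν²L/(gD³h_f)) = 2.16×10^-5
Q = -0.965·0.03910·ln(1.354×10^-4) = 0.3361 m³/s
Check: V = 3.38 m/s, Re = 9.04×10^5, f = 0.01680, h_f = 19.7 m ≈ 19.6 m ✓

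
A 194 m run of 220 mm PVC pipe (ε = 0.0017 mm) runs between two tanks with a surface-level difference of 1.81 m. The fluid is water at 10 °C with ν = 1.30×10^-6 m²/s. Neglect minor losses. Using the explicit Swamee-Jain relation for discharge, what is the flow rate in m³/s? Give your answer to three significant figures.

Swamee-Jain (Type II): Q = -0.965·√(gD⁵h_f/L)·ln[ε/(3.7D) + √(3.17ν²L/(gD³h_f))]
√(gD⁵h_f/L) = √(9.81·0.220⁵·1.81/194) = 0.006868
ε/(3.7D) = 2.09×10^-6; √(3.17ν²L/(gD³h_f)) = 7.41×10^-5
Q = -0.965·0.006868·ln(7.623×10^-5) = 0.06284 m³/s
Check: V = 1.65 m/s, Re = 2.80×10^5, f = 0.01465, h_f = 1.80 m ≈ 1.81 m ✓

Q ≈ 0.0628 m³/s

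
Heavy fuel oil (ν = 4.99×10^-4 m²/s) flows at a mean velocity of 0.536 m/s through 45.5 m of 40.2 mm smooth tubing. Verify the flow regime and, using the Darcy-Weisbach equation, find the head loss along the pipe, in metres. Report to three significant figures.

h_f ≈ 24.6 m

Re = VD/ν = 0.536·0.04020/4.99×10^-4 = 43.2 → laminar (Re < 2300)
f = 64/Re = 1.482
h_f = f(L/D)V²/(2g) = 1.482·(45.5/0.04020)·0.536²/(2·9.81) = 24.56 m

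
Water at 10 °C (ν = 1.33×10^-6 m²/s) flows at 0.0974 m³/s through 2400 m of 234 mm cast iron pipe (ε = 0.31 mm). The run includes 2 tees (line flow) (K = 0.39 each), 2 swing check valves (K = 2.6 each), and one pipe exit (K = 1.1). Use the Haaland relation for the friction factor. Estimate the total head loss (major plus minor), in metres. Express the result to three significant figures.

V = 4Q/(πD²) = 2.265 m/s; V²/2g = 0.2614 m
Re = 3.98×10^5, ε/D = 0.00132 → f = 0.02163 (Haaland)
Major: h_f = f(L/D)·V²/2g = 0.02163·10256·0.2614 = 58.00 m
Minor: ΣK = 7.08; h_m = ΣK·V²/2g = 1.851 m
Total H_L = 58.00 + 1.851 = 59.85 m

H_L ≈ 59.8 m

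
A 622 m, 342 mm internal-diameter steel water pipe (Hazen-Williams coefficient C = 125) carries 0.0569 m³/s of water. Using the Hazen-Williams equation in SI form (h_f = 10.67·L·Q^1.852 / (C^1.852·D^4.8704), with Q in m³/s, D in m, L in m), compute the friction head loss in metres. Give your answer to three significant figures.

h_f ≈ 0.799 m

h_f = 10.67·622·0.0569^1.852 / (125^1.852·0.342^4.8704) = 0.7988 m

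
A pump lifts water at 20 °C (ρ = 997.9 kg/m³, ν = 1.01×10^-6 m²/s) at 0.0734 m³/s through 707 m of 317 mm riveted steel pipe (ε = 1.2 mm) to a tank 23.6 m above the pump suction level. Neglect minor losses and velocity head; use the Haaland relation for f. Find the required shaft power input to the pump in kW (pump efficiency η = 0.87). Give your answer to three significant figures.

P_shaft ≈ 21.8 kW

V = 4Q/(πD²) = 0.9300 m/s; Re = 2.92×10^5; ε/D = 0.00379; f = 0.02837
h_f = f(L/D)V²/2g = 2.790 m
Total head H = z + h_f = 23.6 + 2.790 = 26.39 m
P_hyd = ρgQH = 997.9·9.81·0.0734·26.39 = 18.96 kW
P_shaft = P_hyd/η = 18.96/0.87 = 21.80 kW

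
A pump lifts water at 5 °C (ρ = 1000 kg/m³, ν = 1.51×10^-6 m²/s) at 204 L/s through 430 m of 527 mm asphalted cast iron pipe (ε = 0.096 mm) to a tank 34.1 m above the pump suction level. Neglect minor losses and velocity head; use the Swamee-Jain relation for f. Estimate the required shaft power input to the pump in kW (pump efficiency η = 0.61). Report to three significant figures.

P_shaft ≈ 114 kW

V = 4Q/(πD²) = 0.9352 m/s; Re = 3.26×10^5; ε/D = 1.82×10^-4; f = 0.01601
h_f = f(L/D)V²/2g = 0.5824 m
Total head H = z + h_f = 34.1 + 0.5824 = 34.68 m
P_hyd = ρgQH = 1000·9.81·0.204·34.68 = 69.41 kW
P_shaft = P_hyd/η = 69.41/0.61 = 113.8 kW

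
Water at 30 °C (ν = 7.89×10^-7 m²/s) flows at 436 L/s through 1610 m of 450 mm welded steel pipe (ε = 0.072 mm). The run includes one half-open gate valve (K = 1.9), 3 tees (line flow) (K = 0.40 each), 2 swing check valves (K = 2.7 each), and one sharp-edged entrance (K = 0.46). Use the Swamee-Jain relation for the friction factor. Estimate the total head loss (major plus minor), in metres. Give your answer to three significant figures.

H_L ≈ 22.6 m

V = 4Q/(πD²) = 2.741 m/s; V²/2g = 0.3830 m
Re = 1.56×10^6, ε/D = 1.60×10^-4 → f = 0.01395 (Swamee-Jain)
Major: h_f = f(L/D)·V²/2g = 0.01395·3578·0.3830 = 19.12 m
Minor: ΣK = 8.96; h_m = ΣK·V²/2g = 3.432 m
Total H_L = 19.12 + 3.432 = 22.56 m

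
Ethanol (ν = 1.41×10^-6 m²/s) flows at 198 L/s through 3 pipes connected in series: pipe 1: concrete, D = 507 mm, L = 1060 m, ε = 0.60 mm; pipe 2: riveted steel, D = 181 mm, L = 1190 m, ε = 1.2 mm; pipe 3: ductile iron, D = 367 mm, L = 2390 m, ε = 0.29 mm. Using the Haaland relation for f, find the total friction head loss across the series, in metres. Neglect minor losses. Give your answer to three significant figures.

H ≈ 685 m

Pipe 1: V = 0.9808 m/s, Re = 3.53×10^5, ε/D = 0.00118, f = 0.02116, h_1 = f(L/D)V²/2g = 2.169 m
Pipe 2: V = 7.695 m/s, Re = 9.88×10^5, ε/D = 0.00663, f = 0.03328, h_2 = f(L/D)V²/2g = 660.3 m
Pipe 3: V = 1.872 m/s, Re = 4.87×10^5, ε/D = 7.90×10^-4, f = 0.01923, h_3 = f(L/D)V²/2g = 22.36 m
Series → Q common, losses add: H = Σh = 684.8 m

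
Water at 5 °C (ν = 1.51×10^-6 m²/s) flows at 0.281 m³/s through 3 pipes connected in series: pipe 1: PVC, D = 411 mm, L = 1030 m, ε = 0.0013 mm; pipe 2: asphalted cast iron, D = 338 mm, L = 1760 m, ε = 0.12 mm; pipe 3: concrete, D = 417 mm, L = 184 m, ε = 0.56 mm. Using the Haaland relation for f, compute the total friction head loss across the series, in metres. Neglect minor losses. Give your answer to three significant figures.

H ≈ 51.8 m

Pipe 1: V = 2.118 m/s, Re = 5.76×10^5, ε/D = 3.16×10^-6, f = 0.01277, h_1 = f(L/D)V²/2g = 7.320 m
Pipe 2: V = 3.132 m/s, Re = 7.01×10^5, ε/D = 3.55×10^-4, f = 0.01630, h_2 = f(L/D)V²/2g = 42.43 m
Pipe 3: V = 2.058 m/s, Re = 5.68×10^5, ε/D = 0.00134, f = 0.02154, h_3 = f(L/D)V²/2g = 2.051 m
Series → Q common, losses add: H = Σh = 51.80 m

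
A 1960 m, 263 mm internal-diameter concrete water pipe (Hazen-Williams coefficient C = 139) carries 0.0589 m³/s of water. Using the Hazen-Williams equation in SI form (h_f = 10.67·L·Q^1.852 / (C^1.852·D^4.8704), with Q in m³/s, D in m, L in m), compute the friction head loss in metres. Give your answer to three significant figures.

h_f ≈ 7.92 m

h_f = 10.67·1960·0.0589^1.852 / (139^1.852·0.263^4.8704) = 7.922 m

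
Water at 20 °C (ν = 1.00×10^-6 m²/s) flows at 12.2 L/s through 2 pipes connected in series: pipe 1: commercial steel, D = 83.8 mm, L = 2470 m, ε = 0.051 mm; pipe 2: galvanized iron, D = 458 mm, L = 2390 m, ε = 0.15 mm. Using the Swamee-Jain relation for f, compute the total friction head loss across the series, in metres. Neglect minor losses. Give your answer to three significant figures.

Pipe 1: V = 2.212 m/s, Re = 1.85×10^5, ε/D = 6.09×10^-4, f = 0.01961, h_1 = f(L/D)V²/2g = 144.1 m
Pipe 2: V = 0.07405 m/s, Re = 3.39×10^4, ε/D = 3.28×10^-4, f = 0.02374, h_2 = f(L/D)V²/2g = 0.03463 m
Series → Q common, losses add: H = Σh = 144.2 m

H ≈ 144 m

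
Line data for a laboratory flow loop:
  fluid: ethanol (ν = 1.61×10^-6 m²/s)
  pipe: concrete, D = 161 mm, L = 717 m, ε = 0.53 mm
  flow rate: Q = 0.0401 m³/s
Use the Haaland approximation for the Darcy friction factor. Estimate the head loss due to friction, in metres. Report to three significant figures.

h_f ≈ 24.2 m

V = 4Q/(πD²) = 4·0.0401/(π·0.161²) = 1.970 m/s
Re = VD/ν = 1.970·0.161/1.61×10^-6 = 1.97×10^5 → turbulent
ε/D = 0.53/161 = 0.00329
Haaland: f = 0.02749
h_f = f(L/D)V²/(2g) = 0.02749·(717/0.161)·1.970²/(2·9.81) = 24.21 m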